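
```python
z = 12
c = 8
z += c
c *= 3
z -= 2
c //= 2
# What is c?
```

Answer: 12

Derivation:
Trace (tracking c):
z = 12  # -> z = 12
c = 8  # -> c = 8
z += c  # -> z = 20
c *= 3  # -> c = 24
z -= 2  # -> z = 18
c //= 2  # -> c = 12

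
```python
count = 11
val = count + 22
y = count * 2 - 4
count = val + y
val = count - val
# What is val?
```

Answer: 18

Derivation:
Trace (tracking val):
count = 11  # -> count = 11
val = count + 22  # -> val = 33
y = count * 2 - 4  # -> y = 18
count = val + y  # -> count = 51
val = count - val  # -> val = 18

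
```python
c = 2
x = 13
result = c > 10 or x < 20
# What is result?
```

Answer: True

Derivation:
Trace (tracking result):
c = 2  # -> c = 2
x = 13  # -> x = 13
result = c > 10 or x < 20  # -> result = True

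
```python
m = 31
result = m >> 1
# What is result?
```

Answer: 15

Derivation:
Trace (tracking result):
m = 31  # -> m = 31
result = m >> 1  # -> result = 15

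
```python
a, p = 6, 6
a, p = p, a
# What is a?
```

Answer: 6

Derivation:
Trace (tracking a):
a, p = (6, 6)  # -> a = 6, p = 6
a, p = (p, a)  # -> a = 6, p = 6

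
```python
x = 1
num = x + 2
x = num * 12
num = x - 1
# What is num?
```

Trace (tracking num):
x = 1  # -> x = 1
num = x + 2  # -> num = 3
x = num * 12  # -> x = 36
num = x - 1  # -> num = 35

Answer: 35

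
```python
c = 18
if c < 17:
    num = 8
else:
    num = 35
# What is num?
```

Answer: 35

Derivation:
Trace (tracking num):
c = 18  # -> c = 18
if c < 17:  # condition is False
else:
    num = 35  # -> num = 35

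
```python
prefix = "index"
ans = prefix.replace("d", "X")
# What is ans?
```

Trace (tracking ans):
prefix = 'index'  # -> prefix = 'index'
ans = prefix.replace('d', 'X')  # -> ans = 'inXex'

Answer: 'inXex'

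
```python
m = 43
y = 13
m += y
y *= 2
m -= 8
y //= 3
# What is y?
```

Trace (tracking y):
m = 43  # -> m = 43
y = 13  # -> y = 13
m += y  # -> m = 56
y *= 2  # -> y = 26
m -= 8  # -> m = 48
y //= 3  # -> y = 8

Answer: 8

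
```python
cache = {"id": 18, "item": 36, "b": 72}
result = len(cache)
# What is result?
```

Trace (tracking result):
cache = {'id': 18, 'item': 36, 'b': 72}  # -> cache = {'id': 18, 'item': 36, 'b': 72}
result = len(cache)  # -> result = 3

Answer: 3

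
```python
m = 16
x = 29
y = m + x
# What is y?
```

Trace (tracking y):
m = 16  # -> m = 16
x = 29  # -> x = 29
y = m + x  # -> y = 45

Answer: 45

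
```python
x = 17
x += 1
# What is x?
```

Trace (tracking x):
x = 17  # -> x = 17
x += 1  # -> x = 18

Answer: 18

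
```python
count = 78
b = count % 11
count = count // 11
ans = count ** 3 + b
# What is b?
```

Trace (tracking b):
count = 78  # -> count = 78
b = count % 11  # -> b = 1
count = count // 11  # -> count = 7
ans = count ** 3 + b  # -> ans = 344

Answer: 1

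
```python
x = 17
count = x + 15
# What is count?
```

Trace (tracking count):
x = 17  # -> x = 17
count = x + 15  # -> count = 32

Answer: 32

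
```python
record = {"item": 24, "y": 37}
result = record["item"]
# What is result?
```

Answer: 24

Derivation:
Trace (tracking result):
record = {'item': 24, 'y': 37}  # -> record = {'item': 24, 'y': 37}
result = record['item']  # -> result = 24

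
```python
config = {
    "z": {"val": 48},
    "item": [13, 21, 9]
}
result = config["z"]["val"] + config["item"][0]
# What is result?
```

Trace (tracking result):
config = {'z': {'val': 48}, 'item': [13, 21, 9]}  # -> config = {'z': {'val': 48}, 'item': [13, 21, 9]}
result = config['z']['val'] + config['item'][0]  # -> result = 61

Answer: 61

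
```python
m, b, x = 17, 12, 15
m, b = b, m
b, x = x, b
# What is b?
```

Answer: 15

Derivation:
Trace (tracking b):
m, b, x = (17, 12, 15)  # -> m = 17, b = 12, x = 15
m, b = (b, m)  # -> m = 12, b = 17
b, x = (x, b)  # -> b = 15, x = 17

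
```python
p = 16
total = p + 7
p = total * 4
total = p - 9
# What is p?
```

Trace (tracking p):
p = 16  # -> p = 16
total = p + 7  # -> total = 23
p = total * 4  # -> p = 92
total = p - 9  # -> total = 83

Answer: 92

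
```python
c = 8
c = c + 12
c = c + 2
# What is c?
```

Trace (tracking c):
c = 8  # -> c = 8
c = c + 12  # -> c = 20
c = c + 2  # -> c = 22

Answer: 22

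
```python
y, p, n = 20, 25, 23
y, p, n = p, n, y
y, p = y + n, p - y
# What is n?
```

Trace (tracking n):
y, p, n = (20, 25, 23)  # -> y = 20, p = 25, n = 23
y, p, n = (p, n, y)  # -> y = 25, p = 23, n = 20
y, p = (y + n, p - y)  # -> y = 45, p = -2

Answer: 20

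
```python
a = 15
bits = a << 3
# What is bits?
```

Answer: 120

Derivation:
Trace (tracking bits):
a = 15  # -> a = 15
bits = a << 3  # -> bits = 120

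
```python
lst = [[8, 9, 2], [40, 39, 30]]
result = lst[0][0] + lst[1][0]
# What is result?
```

Trace (tracking result):
lst = [[8, 9, 2], [40, 39, 30]]  # -> lst = [[8, 9, 2], [40, 39, 30]]
result = lst[0][0] + lst[1][0]  # -> result = 48

Answer: 48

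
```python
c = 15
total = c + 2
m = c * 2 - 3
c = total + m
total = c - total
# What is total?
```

Trace (tracking total):
c = 15  # -> c = 15
total = c + 2  # -> total = 17
m = c * 2 - 3  # -> m = 27
c = total + m  # -> c = 44
total = c - total  # -> total = 27

Answer: 27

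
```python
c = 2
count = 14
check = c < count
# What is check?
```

Trace (tracking check):
c = 2  # -> c = 2
count = 14  # -> count = 14
check = c < count  # -> check = True

Answer: True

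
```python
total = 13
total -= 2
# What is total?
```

Answer: 11

Derivation:
Trace (tracking total):
total = 13  # -> total = 13
total -= 2  # -> total = 11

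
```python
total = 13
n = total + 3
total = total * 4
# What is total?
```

Trace (tracking total):
total = 13  # -> total = 13
n = total + 3  # -> n = 16
total = total * 4  # -> total = 52

Answer: 52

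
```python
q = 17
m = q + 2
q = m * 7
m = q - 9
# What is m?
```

Trace (tracking m):
q = 17  # -> q = 17
m = q + 2  # -> m = 19
q = m * 7  # -> q = 133
m = q - 9  # -> m = 124

Answer: 124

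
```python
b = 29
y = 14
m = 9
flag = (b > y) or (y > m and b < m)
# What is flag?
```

Answer: True

Derivation:
Trace (tracking flag):
b = 29  # -> b = 29
y = 14  # -> y = 14
m = 9  # -> m = 9
flag = b > y or (y > m and b < m)  # -> flag = True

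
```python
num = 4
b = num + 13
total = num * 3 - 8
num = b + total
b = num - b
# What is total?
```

Answer: 4

Derivation:
Trace (tracking total):
num = 4  # -> num = 4
b = num + 13  # -> b = 17
total = num * 3 - 8  # -> total = 4
num = b + total  # -> num = 21
b = num - b  # -> b = 4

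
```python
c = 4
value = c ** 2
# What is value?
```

Answer: 16

Derivation:
Trace (tracking value):
c = 4  # -> c = 4
value = c ** 2  # -> value = 16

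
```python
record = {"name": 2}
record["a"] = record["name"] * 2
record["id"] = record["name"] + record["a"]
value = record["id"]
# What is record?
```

Answer: {'name': 2, 'a': 4, 'id': 6}

Derivation:
Trace (tracking record):
record = {'name': 2}  # -> record = {'name': 2}
record['a'] = record['name'] * 2  # -> record = {'name': 2, 'a': 4}
record['id'] = record['name'] + record['a']  # -> record = {'name': 2, 'a': 4, 'id': 6}
value = record['id']  # -> value = 6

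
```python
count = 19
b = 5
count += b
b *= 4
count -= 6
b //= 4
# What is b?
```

Trace (tracking b):
count = 19  # -> count = 19
b = 5  # -> b = 5
count += b  # -> count = 24
b *= 4  # -> b = 20
count -= 6  # -> count = 18
b //= 4  # -> b = 5

Answer: 5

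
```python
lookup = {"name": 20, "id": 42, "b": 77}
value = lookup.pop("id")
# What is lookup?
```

Answer: {'name': 20, 'b': 77}

Derivation:
Trace (tracking lookup):
lookup = {'name': 20, 'id': 42, 'b': 77}  # -> lookup = {'name': 20, 'id': 42, 'b': 77}
value = lookup.pop('id')  # -> value = 42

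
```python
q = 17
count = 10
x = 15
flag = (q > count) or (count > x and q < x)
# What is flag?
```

Trace (tracking flag):
q = 17  # -> q = 17
count = 10  # -> count = 10
x = 15  # -> x = 15
flag = q > count or (count > x and q < x)  # -> flag = True

Answer: True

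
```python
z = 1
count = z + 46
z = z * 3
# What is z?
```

Answer: 3

Derivation:
Trace (tracking z):
z = 1  # -> z = 1
count = z + 46  # -> count = 47
z = z * 3  # -> z = 3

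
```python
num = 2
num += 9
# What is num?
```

Answer: 11

Derivation:
Trace (tracking num):
num = 2  # -> num = 2
num += 9  # -> num = 11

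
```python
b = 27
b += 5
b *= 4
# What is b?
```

Answer: 128

Derivation:
Trace (tracking b):
b = 27  # -> b = 27
b += 5  # -> b = 32
b *= 4  # -> b = 128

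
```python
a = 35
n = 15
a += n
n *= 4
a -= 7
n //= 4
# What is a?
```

Answer: 43

Derivation:
Trace (tracking a):
a = 35  # -> a = 35
n = 15  # -> n = 15
a += n  # -> a = 50
n *= 4  # -> n = 60
a -= 7  # -> a = 43
n //= 4  # -> n = 15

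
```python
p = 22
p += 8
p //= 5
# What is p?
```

Trace (tracking p):
p = 22  # -> p = 22
p += 8  # -> p = 30
p //= 5  # -> p = 6

Answer: 6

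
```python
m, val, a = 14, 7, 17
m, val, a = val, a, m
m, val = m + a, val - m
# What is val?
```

Trace (tracking val):
m, val, a = (14, 7, 17)  # -> m = 14, val = 7, a = 17
m, val, a = (val, a, m)  # -> m = 7, val = 17, a = 14
m, val = (m + a, val - m)  # -> m = 21, val = 10

Answer: 10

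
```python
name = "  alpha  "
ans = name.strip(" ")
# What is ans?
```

Answer: 'alpha'

Derivation:
Trace (tracking ans):
name = '  alpha  '  # -> name = '  alpha  '
ans = name.strip(' ')  # -> ans = 'alpha'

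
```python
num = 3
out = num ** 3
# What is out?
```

Answer: 27

Derivation:
Trace (tracking out):
num = 3  # -> num = 3
out = num ** 3  # -> out = 27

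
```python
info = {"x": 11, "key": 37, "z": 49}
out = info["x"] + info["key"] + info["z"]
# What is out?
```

Trace (tracking out):
info = {'x': 11, 'key': 37, 'z': 49}  # -> info = {'x': 11, 'key': 37, 'z': 49}
out = info['x'] + info['key'] + info['z']  # -> out = 97

Answer: 97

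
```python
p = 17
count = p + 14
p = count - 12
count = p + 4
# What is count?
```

Trace (tracking count):
p = 17  # -> p = 17
count = p + 14  # -> count = 31
p = count - 12  # -> p = 19
count = p + 4  # -> count = 23

Answer: 23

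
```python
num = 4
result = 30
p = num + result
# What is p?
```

Trace (tracking p):
num = 4  # -> num = 4
result = 30  # -> result = 30
p = num + result  # -> p = 34

Answer: 34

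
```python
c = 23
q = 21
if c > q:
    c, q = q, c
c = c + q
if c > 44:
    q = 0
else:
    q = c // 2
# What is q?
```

Answer: 22

Derivation:
Trace (tracking q):
c = 23  # -> c = 23
q = 21  # -> q = 21
if c > q:  # condition is True
    c, q = (q, c)  # -> c = 21, q = 23
c = c + q  # -> c = 44
if c > 44:  # condition is False
else:
    q = c // 2  # -> q = 22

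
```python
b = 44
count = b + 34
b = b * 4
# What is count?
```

Answer: 78

Derivation:
Trace (tracking count):
b = 44  # -> b = 44
count = b + 34  # -> count = 78
b = b * 4  # -> b = 176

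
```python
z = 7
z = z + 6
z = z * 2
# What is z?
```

Answer: 26

Derivation:
Trace (tracking z):
z = 7  # -> z = 7
z = z + 6  # -> z = 13
z = z * 2  # -> z = 26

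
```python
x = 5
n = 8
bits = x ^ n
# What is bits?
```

Trace (tracking bits):
x = 5  # -> x = 5
n = 8  # -> n = 8
bits = x ^ n  # -> bits = 13

Answer: 13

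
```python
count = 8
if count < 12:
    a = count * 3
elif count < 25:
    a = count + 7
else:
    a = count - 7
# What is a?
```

Answer: 24

Derivation:
Trace (tracking a):
count = 8  # -> count = 8
if count < 12:  # condition is True
    a = count * 3  # -> a = 24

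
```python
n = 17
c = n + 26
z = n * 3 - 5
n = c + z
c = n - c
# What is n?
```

Answer: 89

Derivation:
Trace (tracking n):
n = 17  # -> n = 17
c = n + 26  # -> c = 43
z = n * 3 - 5  # -> z = 46
n = c + z  # -> n = 89
c = n - c  # -> c = 46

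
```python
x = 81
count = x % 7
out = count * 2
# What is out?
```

Answer: 8

Derivation:
Trace (tracking out):
x = 81  # -> x = 81
count = x % 7  # -> count = 4
out = count * 2  # -> out = 8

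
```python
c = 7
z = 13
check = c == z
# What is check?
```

Trace (tracking check):
c = 7  # -> c = 7
z = 13  # -> z = 13
check = c == z  # -> check = False

Answer: False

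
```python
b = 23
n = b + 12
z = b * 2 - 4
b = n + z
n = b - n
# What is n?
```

Trace (tracking n):
b = 23  # -> b = 23
n = b + 12  # -> n = 35
z = b * 2 - 4  # -> z = 42
b = n + z  # -> b = 77
n = b - n  # -> n = 42

Answer: 42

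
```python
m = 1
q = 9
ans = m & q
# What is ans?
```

Trace (tracking ans):
m = 1  # -> m = 1
q = 9  # -> q = 9
ans = m & q  # -> ans = 1

Answer: 1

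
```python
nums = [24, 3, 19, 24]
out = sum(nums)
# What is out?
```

Answer: 70

Derivation:
Trace (tracking out):
nums = [24, 3, 19, 24]  # -> nums = [24, 3, 19, 24]
out = sum(nums)  # -> out = 70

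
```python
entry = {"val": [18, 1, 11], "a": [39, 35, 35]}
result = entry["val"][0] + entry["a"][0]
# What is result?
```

Answer: 57

Derivation:
Trace (tracking result):
entry = {'val': [18, 1, 11], 'a': [39, 35, 35]}  # -> entry = {'val': [18, 1, 11], 'a': [39, 35, 35]}
result = entry['val'][0] + entry['a'][0]  # -> result = 57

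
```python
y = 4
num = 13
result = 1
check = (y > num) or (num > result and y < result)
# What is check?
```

Trace (tracking check):
y = 4  # -> y = 4
num = 13  # -> num = 13
result = 1  # -> result = 1
check = y > num or (num > result and y < result)  # -> check = False

Answer: False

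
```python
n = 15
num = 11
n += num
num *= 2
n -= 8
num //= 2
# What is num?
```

Answer: 11

Derivation:
Trace (tracking num):
n = 15  # -> n = 15
num = 11  # -> num = 11
n += num  # -> n = 26
num *= 2  # -> num = 22
n -= 8  # -> n = 18
num //= 2  # -> num = 11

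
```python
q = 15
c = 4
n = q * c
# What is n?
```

Answer: 60

Derivation:
Trace (tracking n):
q = 15  # -> q = 15
c = 4  # -> c = 4
n = q * c  # -> n = 60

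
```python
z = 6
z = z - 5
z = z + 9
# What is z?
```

Trace (tracking z):
z = 6  # -> z = 6
z = z - 5  # -> z = 1
z = z + 9  # -> z = 10

Answer: 10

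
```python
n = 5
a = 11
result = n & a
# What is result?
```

Answer: 1

Derivation:
Trace (tracking result):
n = 5  # -> n = 5
a = 11  # -> a = 11
result = n & a  # -> result = 1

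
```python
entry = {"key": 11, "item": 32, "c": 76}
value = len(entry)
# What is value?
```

Answer: 3

Derivation:
Trace (tracking value):
entry = {'key': 11, 'item': 32, 'c': 76}  # -> entry = {'key': 11, 'item': 32, 'c': 76}
value = len(entry)  # -> value = 3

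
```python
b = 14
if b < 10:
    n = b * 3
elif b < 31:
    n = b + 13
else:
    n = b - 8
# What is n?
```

Trace (tracking n):
b = 14  # -> b = 14
if b < 10:  # condition is False
elif b < 31:  # condition is True
    n = b + 13  # -> n = 27

Answer: 27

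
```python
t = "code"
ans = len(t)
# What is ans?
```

Trace (tracking ans):
t = 'code'  # -> t = 'code'
ans = len(t)  # -> ans = 4

Answer: 4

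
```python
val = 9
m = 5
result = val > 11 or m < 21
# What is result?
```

Trace (tracking result):
val = 9  # -> val = 9
m = 5  # -> m = 5
result = val > 11 or m < 21  # -> result = True

Answer: True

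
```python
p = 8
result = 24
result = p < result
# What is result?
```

Answer: True

Derivation:
Trace (tracking result):
p = 8  # -> p = 8
result = 24  # -> result = 24
result = p < result  # -> result = True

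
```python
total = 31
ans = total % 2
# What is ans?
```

Trace (tracking ans):
total = 31  # -> total = 31
ans = total % 2  # -> ans = 1

Answer: 1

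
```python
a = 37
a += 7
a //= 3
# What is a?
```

Trace (tracking a):
a = 37  # -> a = 37
a += 7  # -> a = 44
a //= 3  # -> a = 14

Answer: 14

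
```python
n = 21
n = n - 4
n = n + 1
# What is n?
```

Answer: 18

Derivation:
Trace (tracking n):
n = 21  # -> n = 21
n = n - 4  # -> n = 17
n = n + 1  # -> n = 18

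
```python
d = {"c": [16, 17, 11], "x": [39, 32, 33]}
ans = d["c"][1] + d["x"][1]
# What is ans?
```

Trace (tracking ans):
d = {'c': [16, 17, 11], 'x': [39, 32, 33]}  # -> d = {'c': [16, 17, 11], 'x': [39, 32, 33]}
ans = d['c'][1] + d['x'][1]  # -> ans = 49

Answer: 49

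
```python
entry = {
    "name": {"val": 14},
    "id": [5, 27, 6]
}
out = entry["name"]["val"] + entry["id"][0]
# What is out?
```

Answer: 19

Derivation:
Trace (tracking out):
entry = {'name': {'val': 14}, 'id': [5, 27, 6]}  # -> entry = {'name': {'val': 14}, 'id': [5, 27, 6]}
out = entry['name']['val'] + entry['id'][0]  # -> out = 19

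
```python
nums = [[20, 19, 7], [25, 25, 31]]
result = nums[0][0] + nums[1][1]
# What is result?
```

Trace (tracking result):
nums = [[20, 19, 7], [25, 25, 31]]  # -> nums = [[20, 19, 7], [25, 25, 31]]
result = nums[0][0] + nums[1][1]  # -> result = 45

Answer: 45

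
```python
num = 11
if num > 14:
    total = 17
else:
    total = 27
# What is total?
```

Trace (tracking total):
num = 11  # -> num = 11
if num > 14:  # condition is False
else:
    total = 27  # -> total = 27

Answer: 27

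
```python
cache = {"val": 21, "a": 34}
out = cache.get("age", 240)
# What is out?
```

Trace (tracking out):
cache = {'val': 21, 'a': 34}  # -> cache = {'val': 21, 'a': 34}
out = cache.get('age', 240)  # -> out = 240

Answer: 240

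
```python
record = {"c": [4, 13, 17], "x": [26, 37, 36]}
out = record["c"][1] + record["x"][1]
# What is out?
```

Answer: 50

Derivation:
Trace (tracking out):
record = {'c': [4, 13, 17], 'x': [26, 37, 36]}  # -> record = {'c': [4, 13, 17], 'x': [26, 37, 36]}
out = record['c'][1] + record['x'][1]  # -> out = 50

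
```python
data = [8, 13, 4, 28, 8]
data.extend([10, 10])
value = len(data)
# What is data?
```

Trace (tracking data):
data = [8, 13, 4, 28, 8]  # -> data = [8, 13, 4, 28, 8]
data.extend([10, 10])  # -> data = [8, 13, 4, 28, 8, 10, 10]
value = len(data)  # -> value = 7

Answer: [8, 13, 4, 28, 8, 10, 10]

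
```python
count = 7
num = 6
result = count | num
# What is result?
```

Answer: 7

Derivation:
Trace (tracking result):
count = 7  # -> count = 7
num = 6  # -> num = 6
result = count | num  # -> result = 7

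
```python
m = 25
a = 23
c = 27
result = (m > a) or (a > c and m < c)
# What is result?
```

Trace (tracking result):
m = 25  # -> m = 25
a = 23  # -> a = 23
c = 27  # -> c = 27
result = m > a or (a > c and m < c)  # -> result = True

Answer: True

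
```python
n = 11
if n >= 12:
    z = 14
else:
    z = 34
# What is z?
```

Trace (tracking z):
n = 11  # -> n = 11
if n >= 12:  # condition is False
else:
    z = 34  # -> z = 34

Answer: 34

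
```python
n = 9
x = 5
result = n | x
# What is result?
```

Trace (tracking result):
n = 9  # -> n = 9
x = 5  # -> x = 5
result = n | x  # -> result = 13

Answer: 13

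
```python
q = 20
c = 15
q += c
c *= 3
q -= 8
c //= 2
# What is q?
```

Trace (tracking q):
q = 20  # -> q = 20
c = 15  # -> c = 15
q += c  # -> q = 35
c *= 3  # -> c = 45
q -= 8  # -> q = 27
c //= 2  # -> c = 22

Answer: 27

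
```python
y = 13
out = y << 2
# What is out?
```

Trace (tracking out):
y = 13  # -> y = 13
out = y << 2  # -> out = 52

Answer: 52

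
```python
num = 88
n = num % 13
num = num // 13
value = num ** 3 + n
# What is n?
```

Answer: 10

Derivation:
Trace (tracking n):
num = 88  # -> num = 88
n = num % 13  # -> n = 10
num = num // 13  # -> num = 6
value = num ** 3 + n  # -> value = 226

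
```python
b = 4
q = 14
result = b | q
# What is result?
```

Trace (tracking result):
b = 4  # -> b = 4
q = 14  # -> q = 14
result = b | q  # -> result = 14

Answer: 14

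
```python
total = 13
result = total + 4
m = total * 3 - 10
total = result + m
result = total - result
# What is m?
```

Trace (tracking m):
total = 13  # -> total = 13
result = total + 4  # -> result = 17
m = total * 3 - 10  # -> m = 29
total = result + m  # -> total = 46
result = total - result  # -> result = 29

Answer: 29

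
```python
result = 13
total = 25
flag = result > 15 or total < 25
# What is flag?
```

Trace (tracking flag):
result = 13  # -> result = 13
total = 25  # -> total = 25
flag = result > 15 or total < 25  # -> flag = False

Answer: False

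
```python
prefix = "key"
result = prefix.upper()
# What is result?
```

Trace (tracking result):
prefix = 'key'  # -> prefix = 'key'
result = prefix.upper()  # -> result = 'KEY'

Answer: 'KEY'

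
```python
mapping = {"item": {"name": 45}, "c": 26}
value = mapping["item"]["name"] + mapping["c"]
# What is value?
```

Trace (tracking value):
mapping = {'item': {'name': 45}, 'c': 26}  # -> mapping = {'item': {'name': 45}, 'c': 26}
value = mapping['item']['name'] + mapping['c']  # -> value = 71

Answer: 71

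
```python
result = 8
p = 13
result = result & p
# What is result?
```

Trace (tracking result):
result = 8  # -> result = 8
p = 13  # -> p = 13
result = result & p  # -> result = 8

Answer: 8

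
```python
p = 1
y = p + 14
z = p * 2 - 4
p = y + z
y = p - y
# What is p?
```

Trace (tracking p):
p = 1  # -> p = 1
y = p + 14  # -> y = 15
z = p * 2 - 4  # -> z = -2
p = y + z  # -> p = 13
y = p - y  # -> y = -2

Answer: 13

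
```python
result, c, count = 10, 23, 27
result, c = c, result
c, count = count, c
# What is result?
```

Trace (tracking result):
result, c, count = (10, 23, 27)  # -> result = 10, c = 23, count = 27
result, c = (c, result)  # -> result = 23, c = 10
c, count = (count, c)  # -> c = 27, count = 10

Answer: 23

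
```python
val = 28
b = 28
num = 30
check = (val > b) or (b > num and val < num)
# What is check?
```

Answer: False

Derivation:
Trace (tracking check):
val = 28  # -> val = 28
b = 28  # -> b = 28
num = 30  # -> num = 30
check = val > b or (b > num and val < num)  # -> check = False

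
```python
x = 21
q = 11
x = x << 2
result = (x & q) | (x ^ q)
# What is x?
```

Answer: 84

Derivation:
Trace (tracking x):
x = 21  # -> x = 21
q = 11  # -> q = 11
x = x << 2  # -> x = 84
result = x & q | x ^ q  # -> result = 95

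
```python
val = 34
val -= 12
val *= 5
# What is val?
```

Trace (tracking val):
val = 34  # -> val = 34
val -= 12  # -> val = 22
val *= 5  # -> val = 110

Answer: 110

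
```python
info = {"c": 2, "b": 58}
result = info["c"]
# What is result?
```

Answer: 2

Derivation:
Trace (tracking result):
info = {'c': 2, 'b': 58}  # -> info = {'c': 2, 'b': 58}
result = info['c']  # -> result = 2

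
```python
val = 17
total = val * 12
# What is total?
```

Answer: 204

Derivation:
Trace (tracking total):
val = 17  # -> val = 17
total = val * 12  # -> total = 204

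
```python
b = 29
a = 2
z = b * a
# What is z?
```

Answer: 58

Derivation:
Trace (tracking z):
b = 29  # -> b = 29
a = 2  # -> a = 2
z = b * a  # -> z = 58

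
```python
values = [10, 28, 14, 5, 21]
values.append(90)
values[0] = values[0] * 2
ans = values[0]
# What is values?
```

Trace (tracking values):
values = [10, 28, 14, 5, 21]  # -> values = [10, 28, 14, 5, 21]
values.append(90)  # -> values = [10, 28, 14, 5, 21, 90]
values[0] = values[0] * 2  # -> values = [20, 28, 14, 5, 21, 90]
ans = values[0]  # -> ans = 20

Answer: [20, 28, 14, 5, 21, 90]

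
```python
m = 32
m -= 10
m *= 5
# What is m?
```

Answer: 110

Derivation:
Trace (tracking m):
m = 32  # -> m = 32
m -= 10  # -> m = 22
m *= 5  # -> m = 110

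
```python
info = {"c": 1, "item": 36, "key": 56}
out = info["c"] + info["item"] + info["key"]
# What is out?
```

Trace (tracking out):
info = {'c': 1, 'item': 36, 'key': 56}  # -> info = {'c': 1, 'item': 36, 'key': 56}
out = info['c'] + info['item'] + info['key']  # -> out = 93

Answer: 93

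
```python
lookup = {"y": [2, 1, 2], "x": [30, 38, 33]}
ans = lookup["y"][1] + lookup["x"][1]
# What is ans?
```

Trace (tracking ans):
lookup = {'y': [2, 1, 2], 'x': [30, 38, 33]}  # -> lookup = {'y': [2, 1, 2], 'x': [30, 38, 33]}
ans = lookup['y'][1] + lookup['x'][1]  # -> ans = 39

Answer: 39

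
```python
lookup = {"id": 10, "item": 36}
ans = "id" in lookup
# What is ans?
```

Answer: True

Derivation:
Trace (tracking ans):
lookup = {'id': 10, 'item': 36}  # -> lookup = {'id': 10, 'item': 36}
ans = 'id' in lookup  # -> ans = True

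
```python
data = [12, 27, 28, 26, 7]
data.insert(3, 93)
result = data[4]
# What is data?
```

Answer: [12, 27, 28, 93, 26, 7]

Derivation:
Trace (tracking data):
data = [12, 27, 28, 26, 7]  # -> data = [12, 27, 28, 26, 7]
data.insert(3, 93)  # -> data = [12, 27, 28, 93, 26, 7]
result = data[4]  # -> result = 26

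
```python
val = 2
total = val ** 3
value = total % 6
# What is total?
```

Answer: 8

Derivation:
Trace (tracking total):
val = 2  # -> val = 2
total = val ** 3  # -> total = 8
value = total % 6  # -> value = 2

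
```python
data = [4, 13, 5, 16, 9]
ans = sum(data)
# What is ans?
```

Answer: 47

Derivation:
Trace (tracking ans):
data = [4, 13, 5, 16, 9]  # -> data = [4, 13, 5, 16, 9]
ans = sum(data)  # -> ans = 47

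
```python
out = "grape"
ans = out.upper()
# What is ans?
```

Answer: 'GRAPE'

Derivation:
Trace (tracking ans):
out = 'grape'  # -> out = 'grape'
ans = out.upper()  # -> ans = 'GRAPE'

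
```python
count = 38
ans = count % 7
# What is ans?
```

Answer: 3

Derivation:
Trace (tracking ans):
count = 38  # -> count = 38
ans = count % 7  # -> ans = 3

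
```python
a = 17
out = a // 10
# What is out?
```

Answer: 1

Derivation:
Trace (tracking out):
a = 17  # -> a = 17
out = a // 10  # -> out = 1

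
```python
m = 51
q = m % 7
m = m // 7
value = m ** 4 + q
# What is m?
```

Answer: 7

Derivation:
Trace (tracking m):
m = 51  # -> m = 51
q = m % 7  # -> q = 2
m = m // 7  # -> m = 7
value = m ** 4 + q  # -> value = 2403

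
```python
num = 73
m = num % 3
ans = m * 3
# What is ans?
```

Answer: 3

Derivation:
Trace (tracking ans):
num = 73  # -> num = 73
m = num % 3  # -> m = 1
ans = m * 3  # -> ans = 3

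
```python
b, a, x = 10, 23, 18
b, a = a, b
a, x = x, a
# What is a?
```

Trace (tracking a):
b, a, x = (10, 23, 18)  # -> b = 10, a = 23, x = 18
b, a = (a, b)  # -> b = 23, a = 10
a, x = (x, a)  # -> a = 18, x = 10

Answer: 18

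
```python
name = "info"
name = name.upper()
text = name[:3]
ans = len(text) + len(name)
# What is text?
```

Trace (tracking text):
name = 'info'  # -> name = 'info'
name = name.upper()  # -> name = 'INFO'
text = name[:3]  # -> text = 'INF'
ans = len(text) + len(name)  # -> ans = 7

Answer: 'INF'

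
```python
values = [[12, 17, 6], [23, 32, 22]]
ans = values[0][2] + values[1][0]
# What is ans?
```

Trace (tracking ans):
values = [[12, 17, 6], [23, 32, 22]]  # -> values = [[12, 17, 6], [23, 32, 22]]
ans = values[0][2] + values[1][0]  # -> ans = 29

Answer: 29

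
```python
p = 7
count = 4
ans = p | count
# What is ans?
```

Answer: 7

Derivation:
Trace (tracking ans):
p = 7  # -> p = 7
count = 4  # -> count = 4
ans = p | count  # -> ans = 7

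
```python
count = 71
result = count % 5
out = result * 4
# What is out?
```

Trace (tracking out):
count = 71  # -> count = 71
result = count % 5  # -> result = 1
out = result * 4  # -> out = 4

Answer: 4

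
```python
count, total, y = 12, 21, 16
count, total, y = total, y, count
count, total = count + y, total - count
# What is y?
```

Trace (tracking y):
count, total, y = (12, 21, 16)  # -> count = 12, total = 21, y = 16
count, total, y = (total, y, count)  # -> count = 21, total = 16, y = 12
count, total = (count + y, total - count)  # -> count = 33, total = -5

Answer: 12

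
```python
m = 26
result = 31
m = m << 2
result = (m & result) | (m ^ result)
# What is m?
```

Trace (tracking m):
m = 26  # -> m = 26
result = 31  # -> result = 31
m = m << 2  # -> m = 104
result = m & result | m ^ result  # -> result = 127

Answer: 104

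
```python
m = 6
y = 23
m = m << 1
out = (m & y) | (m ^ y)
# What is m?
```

Trace (tracking m):
m = 6  # -> m = 6
y = 23  # -> y = 23
m = m << 1  # -> m = 12
out = m & y | m ^ y  # -> out = 31

Answer: 12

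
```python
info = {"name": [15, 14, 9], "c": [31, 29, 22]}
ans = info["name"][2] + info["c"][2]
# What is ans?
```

Answer: 31

Derivation:
Trace (tracking ans):
info = {'name': [15, 14, 9], 'c': [31, 29, 22]}  # -> info = {'name': [15, 14, 9], 'c': [31, 29, 22]}
ans = info['name'][2] + info['c'][2]  # -> ans = 31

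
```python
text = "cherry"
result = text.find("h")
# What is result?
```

Trace (tracking result):
text = 'cherry'  # -> text = 'cherry'
result = text.find('h')  # -> result = 1

Answer: 1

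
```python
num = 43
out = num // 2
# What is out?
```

Answer: 21

Derivation:
Trace (tracking out):
num = 43  # -> num = 43
out = num // 2  # -> out = 21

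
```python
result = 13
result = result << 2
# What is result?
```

Trace (tracking result):
result = 13  # -> result = 13
result = result << 2  # -> result = 52

Answer: 52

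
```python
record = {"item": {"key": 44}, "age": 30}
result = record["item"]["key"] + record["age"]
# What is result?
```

Trace (tracking result):
record = {'item': {'key': 44}, 'age': 30}  # -> record = {'item': {'key': 44}, 'age': 30}
result = record['item']['key'] + record['age']  # -> result = 74

Answer: 74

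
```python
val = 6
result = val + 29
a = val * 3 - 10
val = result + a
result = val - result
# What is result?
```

Trace (tracking result):
val = 6  # -> val = 6
result = val + 29  # -> result = 35
a = val * 3 - 10  # -> a = 8
val = result + a  # -> val = 43
result = val - result  # -> result = 8

Answer: 8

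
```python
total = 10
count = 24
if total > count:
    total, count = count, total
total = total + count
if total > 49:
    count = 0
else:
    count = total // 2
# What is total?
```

Answer: 34

Derivation:
Trace (tracking total):
total = 10  # -> total = 10
count = 24  # -> count = 24
if total > count:  # condition is False
total = total + count  # -> total = 34
if total > 49:  # condition is False
else:
    count = total // 2  # -> count = 17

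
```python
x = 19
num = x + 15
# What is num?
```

Trace (tracking num):
x = 19  # -> x = 19
num = x + 15  # -> num = 34

Answer: 34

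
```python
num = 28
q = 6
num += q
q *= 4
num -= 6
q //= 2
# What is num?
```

Answer: 28

Derivation:
Trace (tracking num):
num = 28  # -> num = 28
q = 6  # -> q = 6
num += q  # -> num = 34
q *= 4  # -> q = 24
num -= 6  # -> num = 28
q //= 2  # -> q = 12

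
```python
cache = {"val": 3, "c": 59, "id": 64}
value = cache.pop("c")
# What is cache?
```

Answer: {'val': 3, 'id': 64}

Derivation:
Trace (tracking cache):
cache = {'val': 3, 'c': 59, 'id': 64}  # -> cache = {'val': 3, 'c': 59, 'id': 64}
value = cache.pop('c')  # -> value = 59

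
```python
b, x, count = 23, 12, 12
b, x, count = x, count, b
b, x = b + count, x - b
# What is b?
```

Trace (tracking b):
b, x, count = (23, 12, 12)  # -> b = 23, x = 12, count = 12
b, x, count = (x, count, b)  # -> b = 12, x = 12, count = 23
b, x = (b + count, x - b)  # -> b = 35, x = 0

Answer: 35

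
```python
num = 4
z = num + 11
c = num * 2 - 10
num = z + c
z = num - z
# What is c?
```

Trace (tracking c):
num = 4  # -> num = 4
z = num + 11  # -> z = 15
c = num * 2 - 10  # -> c = -2
num = z + c  # -> num = 13
z = num - z  # -> z = -2

Answer: -2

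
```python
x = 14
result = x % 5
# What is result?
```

Answer: 4

Derivation:
Trace (tracking result):
x = 14  # -> x = 14
result = x % 5  # -> result = 4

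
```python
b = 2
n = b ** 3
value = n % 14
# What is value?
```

Answer: 8

Derivation:
Trace (tracking value):
b = 2  # -> b = 2
n = b ** 3  # -> n = 8
value = n % 14  # -> value = 8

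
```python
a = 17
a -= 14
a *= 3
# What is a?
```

Trace (tracking a):
a = 17  # -> a = 17
a -= 14  # -> a = 3
a *= 3  # -> a = 9

Answer: 9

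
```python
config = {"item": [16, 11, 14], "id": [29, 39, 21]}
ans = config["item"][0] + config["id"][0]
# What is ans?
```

Trace (tracking ans):
config = {'item': [16, 11, 14], 'id': [29, 39, 21]}  # -> config = {'item': [16, 11, 14], 'id': [29, 39, 21]}
ans = config['item'][0] + config['id'][0]  # -> ans = 45

Answer: 45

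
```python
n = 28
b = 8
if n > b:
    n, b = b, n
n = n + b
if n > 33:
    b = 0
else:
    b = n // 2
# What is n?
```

Trace (tracking n):
n = 28  # -> n = 28
b = 8  # -> b = 8
if n > b:  # condition is True
    n, b = (b, n)  # -> n = 8, b = 28
n = n + b  # -> n = 36
if n > 33:  # condition is True
    b = 0  # -> b = 0

Answer: 36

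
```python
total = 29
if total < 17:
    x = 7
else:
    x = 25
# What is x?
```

Answer: 25

Derivation:
Trace (tracking x):
total = 29  # -> total = 29
if total < 17:  # condition is False
else:
    x = 25  # -> x = 25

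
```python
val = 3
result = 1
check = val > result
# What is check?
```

Trace (tracking check):
val = 3  # -> val = 3
result = 1  # -> result = 1
check = val > result  # -> check = True

Answer: True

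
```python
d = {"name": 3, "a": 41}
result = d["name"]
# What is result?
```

Answer: 3

Derivation:
Trace (tracking result):
d = {'name': 3, 'a': 41}  # -> d = {'name': 3, 'a': 41}
result = d['name']  # -> result = 3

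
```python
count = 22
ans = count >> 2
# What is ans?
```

Answer: 5

Derivation:
Trace (tracking ans):
count = 22  # -> count = 22
ans = count >> 2  # -> ans = 5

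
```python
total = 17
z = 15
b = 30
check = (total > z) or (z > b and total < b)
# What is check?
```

Answer: True

Derivation:
Trace (tracking check):
total = 17  # -> total = 17
z = 15  # -> z = 15
b = 30  # -> b = 30
check = total > z or (z > b and total < b)  # -> check = True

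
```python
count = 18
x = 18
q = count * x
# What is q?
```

Answer: 324

Derivation:
Trace (tracking q):
count = 18  # -> count = 18
x = 18  # -> x = 18
q = count * x  # -> q = 324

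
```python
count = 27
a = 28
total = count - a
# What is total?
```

Trace (tracking total):
count = 27  # -> count = 27
a = 28  # -> a = 28
total = count - a  # -> total = -1

Answer: -1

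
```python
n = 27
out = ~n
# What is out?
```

Answer: -28

Derivation:
Trace (tracking out):
n = 27  # -> n = 27
out = ~n  # -> out = -28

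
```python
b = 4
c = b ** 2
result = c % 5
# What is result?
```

Answer: 1

Derivation:
Trace (tracking result):
b = 4  # -> b = 4
c = b ** 2  # -> c = 16
result = c % 5  # -> result = 1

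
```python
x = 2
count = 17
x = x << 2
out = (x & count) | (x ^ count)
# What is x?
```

Answer: 8

Derivation:
Trace (tracking x):
x = 2  # -> x = 2
count = 17  # -> count = 17
x = x << 2  # -> x = 8
out = x & count | x ^ count  # -> out = 25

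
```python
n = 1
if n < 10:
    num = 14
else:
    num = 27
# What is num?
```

Trace (tracking num):
n = 1  # -> n = 1
if n < 10:  # condition is True
    num = 14  # -> num = 14

Answer: 14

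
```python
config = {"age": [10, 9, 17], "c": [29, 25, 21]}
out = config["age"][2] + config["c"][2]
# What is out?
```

Answer: 38

Derivation:
Trace (tracking out):
config = {'age': [10, 9, 17], 'c': [29, 25, 21]}  # -> config = {'age': [10, 9, 17], 'c': [29, 25, 21]}
out = config['age'][2] + config['c'][2]  # -> out = 38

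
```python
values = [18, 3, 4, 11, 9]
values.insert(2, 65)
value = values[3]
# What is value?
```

Answer: 4

Derivation:
Trace (tracking value):
values = [18, 3, 4, 11, 9]  # -> values = [18, 3, 4, 11, 9]
values.insert(2, 65)  # -> values = [18, 3, 65, 4, 11, 9]
value = values[3]  # -> value = 4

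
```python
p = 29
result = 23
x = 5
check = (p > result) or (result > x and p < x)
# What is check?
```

Trace (tracking check):
p = 29  # -> p = 29
result = 23  # -> result = 23
x = 5  # -> x = 5
check = p > result or (result > x and p < x)  # -> check = True

Answer: True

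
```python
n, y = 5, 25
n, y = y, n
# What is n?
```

Answer: 25

Derivation:
Trace (tracking n):
n, y = (5, 25)  # -> n = 5, y = 25
n, y = (y, n)  # -> n = 25, y = 5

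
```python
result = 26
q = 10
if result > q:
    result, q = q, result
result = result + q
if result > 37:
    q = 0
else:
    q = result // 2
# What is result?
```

Answer: 36

Derivation:
Trace (tracking result):
result = 26  # -> result = 26
q = 10  # -> q = 10
if result > q:  # condition is True
    result, q = (q, result)  # -> result = 10, q = 26
result = result + q  # -> result = 36
if result > 37:  # condition is False
else:
    q = result // 2  # -> q = 18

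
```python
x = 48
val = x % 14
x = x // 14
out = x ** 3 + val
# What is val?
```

Answer: 6

Derivation:
Trace (tracking val):
x = 48  # -> x = 48
val = x % 14  # -> val = 6
x = x // 14  # -> x = 3
out = x ** 3 + val  # -> out = 33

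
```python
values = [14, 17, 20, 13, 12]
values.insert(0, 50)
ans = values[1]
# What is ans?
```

Answer: 14

Derivation:
Trace (tracking ans):
values = [14, 17, 20, 13, 12]  # -> values = [14, 17, 20, 13, 12]
values.insert(0, 50)  # -> values = [50, 14, 17, 20, 13, 12]
ans = values[1]  # -> ans = 14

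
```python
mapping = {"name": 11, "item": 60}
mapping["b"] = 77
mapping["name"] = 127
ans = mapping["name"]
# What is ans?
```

Answer: 127

Derivation:
Trace (tracking ans):
mapping = {'name': 11, 'item': 60}  # -> mapping = {'name': 11, 'item': 60}
mapping['b'] = 77  # -> mapping = {'name': 11, 'item': 60, 'b': 77}
mapping['name'] = 127  # -> mapping = {'name': 127, 'item': 60, 'b': 77}
ans = mapping['name']  # -> ans = 127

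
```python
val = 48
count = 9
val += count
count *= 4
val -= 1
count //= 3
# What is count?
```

Trace (tracking count):
val = 48  # -> val = 48
count = 9  # -> count = 9
val += count  # -> val = 57
count *= 4  # -> count = 36
val -= 1  # -> val = 56
count //= 3  # -> count = 12

Answer: 12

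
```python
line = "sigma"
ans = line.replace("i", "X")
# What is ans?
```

Trace (tracking ans):
line = 'sigma'  # -> line = 'sigma'
ans = line.replace('i', 'X')  # -> ans = 'sXgma'

Answer: 'sXgma'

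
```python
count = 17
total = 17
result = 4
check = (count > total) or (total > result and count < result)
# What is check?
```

Answer: False

Derivation:
Trace (tracking check):
count = 17  # -> count = 17
total = 17  # -> total = 17
result = 4  # -> result = 4
check = count > total or (total > result and count < result)  # -> check = False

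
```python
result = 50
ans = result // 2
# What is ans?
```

Answer: 25

Derivation:
Trace (tracking ans):
result = 50  # -> result = 50
ans = result // 2  # -> ans = 25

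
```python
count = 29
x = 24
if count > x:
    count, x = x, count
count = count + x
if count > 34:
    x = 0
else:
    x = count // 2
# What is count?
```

Answer: 53

Derivation:
Trace (tracking count):
count = 29  # -> count = 29
x = 24  # -> x = 24
if count > x:  # condition is True
    count, x = (x, count)  # -> count = 24, x = 29
count = count + x  # -> count = 53
if count > 34:  # condition is True
    x = 0  # -> x = 0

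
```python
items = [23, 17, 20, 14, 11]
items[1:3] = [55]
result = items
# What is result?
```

Answer: [23, 55, 14, 11]

Derivation:
Trace (tracking result):
items = [23, 17, 20, 14, 11]  # -> items = [23, 17, 20, 14, 11]
items[1:3] = [55]  # -> items = [23, 55, 14, 11]
result = items  # -> result = [23, 55, 14, 11]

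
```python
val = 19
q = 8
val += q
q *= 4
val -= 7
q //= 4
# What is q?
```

Answer: 8

Derivation:
Trace (tracking q):
val = 19  # -> val = 19
q = 8  # -> q = 8
val += q  # -> val = 27
q *= 4  # -> q = 32
val -= 7  # -> val = 20
q //= 4  # -> q = 8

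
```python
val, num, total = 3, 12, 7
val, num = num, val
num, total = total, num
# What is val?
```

Trace (tracking val):
val, num, total = (3, 12, 7)  # -> val = 3, num = 12, total = 7
val, num = (num, val)  # -> val = 12, num = 3
num, total = (total, num)  # -> num = 7, total = 3

Answer: 12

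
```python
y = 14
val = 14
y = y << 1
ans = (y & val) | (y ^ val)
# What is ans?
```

Trace (tracking ans):
y = 14  # -> y = 14
val = 14  # -> val = 14
y = y << 1  # -> y = 28
ans = y & val | y ^ val  # -> ans = 30

Answer: 30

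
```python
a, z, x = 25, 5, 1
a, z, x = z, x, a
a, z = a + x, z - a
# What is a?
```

Answer: 30

Derivation:
Trace (tracking a):
a, z, x = (25, 5, 1)  # -> a = 25, z = 5, x = 1
a, z, x = (z, x, a)  # -> a = 5, z = 1, x = 25
a, z = (a + x, z - a)  # -> a = 30, z = -4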